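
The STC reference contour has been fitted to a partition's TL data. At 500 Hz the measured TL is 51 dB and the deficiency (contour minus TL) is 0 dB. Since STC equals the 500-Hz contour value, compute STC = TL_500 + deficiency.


By ASTM E413, STC = value of the fitted reference contour at 500 Hz.
Contour value at 500 Hz = TL_500 + deficiency = 51 + 0 = 51
STC = 51


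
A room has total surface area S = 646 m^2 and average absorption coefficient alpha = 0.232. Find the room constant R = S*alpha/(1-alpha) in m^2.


R = 646 * 0.232 / (1 - 0.232) = 195.15 m^2


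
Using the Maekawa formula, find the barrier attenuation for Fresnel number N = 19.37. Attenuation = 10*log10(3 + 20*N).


3 + 20*N = 3 + 20*19.37 = 390.4
Att = 10*log10(390.4) = 25.915 dB


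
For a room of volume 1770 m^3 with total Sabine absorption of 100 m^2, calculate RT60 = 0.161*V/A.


RT60 = 0.161 * 1770 / 100 = 2.8497 s


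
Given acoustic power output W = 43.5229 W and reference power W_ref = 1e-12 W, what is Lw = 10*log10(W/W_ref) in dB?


W / W_ref = 43.5229 / 1e-12 = 4.35229e+13
Lw = 10 * log10(4.35229e+13) = 136.39 dB


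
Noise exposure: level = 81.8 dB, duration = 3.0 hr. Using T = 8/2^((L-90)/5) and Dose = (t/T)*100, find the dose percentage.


T_allowed = 8 / 2^((81.8 - 90)/5) = 24.9333 hr
Dose = 3.0 / 24.9333 * 100 = 12.032 %


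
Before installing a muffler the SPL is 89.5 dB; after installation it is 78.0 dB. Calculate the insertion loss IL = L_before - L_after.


Insertion loss = SPL without muffler - SPL with muffler
IL = 89.5 - 78.0 = 11.5 dB


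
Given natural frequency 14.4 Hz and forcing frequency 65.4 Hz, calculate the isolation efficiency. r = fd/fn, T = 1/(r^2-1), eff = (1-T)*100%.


r = 65.4 / 14.4 = 4.54167
r^2 - 1 = 4.54167^2 - 1 = 19.6268
T = 1/19.6268 = 0.0509507
Efficiency = (1 - 0.0509507)*100 = 94.905 %


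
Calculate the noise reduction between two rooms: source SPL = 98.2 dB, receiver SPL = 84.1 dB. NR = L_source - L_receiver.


NR = L_source - L_receiver (difference between source and receiving room levels)
NR = 98.2 - 84.1 = 14.1 dB


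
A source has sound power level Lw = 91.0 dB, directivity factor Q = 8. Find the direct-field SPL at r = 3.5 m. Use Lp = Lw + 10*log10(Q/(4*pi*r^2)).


4*pi*r^2 = 4*pi*3.5^2 = 153.938 m^2
Q / (4*pi*r^2) = 8 / 153.938 = 0.051969
Lp = 91.0 + 10*log10(0.051969) = 78.157 dB


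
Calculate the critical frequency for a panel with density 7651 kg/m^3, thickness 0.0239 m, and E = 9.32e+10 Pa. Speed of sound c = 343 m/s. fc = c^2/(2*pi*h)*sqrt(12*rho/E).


12*rho/E = 12*7651/9.32e+10 = 9.85107e-07
sqrt(12*rho/E) = sqrt(9.85107e-07) = 0.000992526
c^2/(2*pi*h) = 343^2/(2*pi*0.0239) = 783449
fc = 783449 * 0.000992526 = 777.59 Hz


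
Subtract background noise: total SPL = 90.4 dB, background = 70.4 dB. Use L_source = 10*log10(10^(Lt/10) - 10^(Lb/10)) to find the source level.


10^(90.4/10) = 1.09648e+09
10^(70.4/10) = 1.09648e+07
Difference = 1.09648e+09 - 1.09648e+07 = 1.08552e+09
L_source = 10*log10(1.08552e+09) = 90.356 dB


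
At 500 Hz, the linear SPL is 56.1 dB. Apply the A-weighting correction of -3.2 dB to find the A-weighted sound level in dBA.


A-weighting table: 500 Hz -> -3.2 dB correction
SPL_A = SPL + correction = 56.1 + (-3.2) = 52.9 dBA


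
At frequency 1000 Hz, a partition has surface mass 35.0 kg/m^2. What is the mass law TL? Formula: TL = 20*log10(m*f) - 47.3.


m * f = 35.0 * 1000 = 35000
20*log10(35000) = 90.8814 dB
TL = 90.8814 - 47.3 = 43.581 dB


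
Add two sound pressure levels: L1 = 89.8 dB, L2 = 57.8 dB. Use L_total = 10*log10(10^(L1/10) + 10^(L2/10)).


10^(89.8/10) = 9.54993e+08
10^(57.8/10) = 602560
Sum = 9.54993e+08 + 602560 = 9.55596e+08
L_total = 10*log10(9.55596e+08) = 89.803 dB


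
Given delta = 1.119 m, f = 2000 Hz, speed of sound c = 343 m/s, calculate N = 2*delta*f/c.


N = 2*delta*f/c = 2*delta/lambda, where lambda = c/f
lambda = 343 / 2000 = 0.1715 m
N = 2 * 1.119 / 0.1715 = 13.05


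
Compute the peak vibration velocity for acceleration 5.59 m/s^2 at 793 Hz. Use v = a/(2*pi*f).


omega = 2*pi*f = 2*pi*793 = 4982.57 rad/s
v = a / omega = 5.59 / 4982.57 = 0.0011219 m/s


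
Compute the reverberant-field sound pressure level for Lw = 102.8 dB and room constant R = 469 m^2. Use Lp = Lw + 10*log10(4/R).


4/R = 4/469 = 0.00852878
Lp = 102.8 + 10*log10(0.00852878) = 82.109 dB


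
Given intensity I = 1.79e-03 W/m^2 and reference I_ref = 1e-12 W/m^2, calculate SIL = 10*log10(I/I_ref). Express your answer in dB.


I / I_ref = 1.79e-03 / 1e-12 = 1.79e+09
SIL = 10 * log10(1.79e+09) = 92.529 dB


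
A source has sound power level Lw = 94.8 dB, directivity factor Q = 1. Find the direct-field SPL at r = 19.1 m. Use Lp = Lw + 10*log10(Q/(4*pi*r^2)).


4*pi*r^2 = 4*pi*19.1^2 = 4584.34 m^2
Q / (4*pi*r^2) = 1 / 4584.34 = 0.000218134
Lp = 94.8 + 10*log10(0.000218134) = 58.187 dB


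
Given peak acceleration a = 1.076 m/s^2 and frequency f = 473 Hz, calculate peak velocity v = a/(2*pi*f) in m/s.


omega = 2*pi*f = 2*pi*473 = 2971.95 rad/s
v = a / omega = 1.076 / 2971.95 = 0.00036205 m/s


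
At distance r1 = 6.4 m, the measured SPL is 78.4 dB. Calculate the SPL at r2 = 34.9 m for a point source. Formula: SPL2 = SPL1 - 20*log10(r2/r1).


r2/r1 = 34.9/6.4 = 5.45312
Correction = 20*log10(5.45312) = 14.7329 dB
SPL2 = 78.4 - 14.7329 = 63.667 dB


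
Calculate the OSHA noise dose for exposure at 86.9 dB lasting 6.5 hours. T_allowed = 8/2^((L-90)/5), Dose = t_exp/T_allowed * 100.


T_allowed = 8 / 2^((86.9 - 90)/5) = 12.295 hr
Dose = 6.5 / 12.295 * 100 = 52.867 %


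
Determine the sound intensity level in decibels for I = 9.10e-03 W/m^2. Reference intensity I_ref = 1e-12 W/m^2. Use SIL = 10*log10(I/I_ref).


I / I_ref = 9.10e-03 / 1e-12 = 9.1e+09
SIL = 10 * log10(9.1e+09) = 99.59 dB


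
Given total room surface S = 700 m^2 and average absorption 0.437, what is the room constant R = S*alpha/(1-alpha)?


R = 700 * 0.437 / (1 - 0.437) = 543.34 m^2


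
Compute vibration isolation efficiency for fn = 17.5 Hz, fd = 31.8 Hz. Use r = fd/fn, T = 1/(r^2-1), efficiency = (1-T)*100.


r = 31.8 / 17.5 = 1.81714
r^2 - 1 = 1.81714^2 - 1 = 2.302
T = 1/2.302 = 0.434405
Efficiency = (1 - 0.434405)*100 = 56.56 %


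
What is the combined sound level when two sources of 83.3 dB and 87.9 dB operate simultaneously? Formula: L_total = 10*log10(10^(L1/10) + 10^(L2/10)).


10^(83.3/10) = 2.13796e+08
10^(87.9/10) = 6.16595e+08
Sum = 2.13796e+08 + 6.16595e+08 = 8.30391e+08
L_total = 10*log10(8.30391e+08) = 89.193 dB


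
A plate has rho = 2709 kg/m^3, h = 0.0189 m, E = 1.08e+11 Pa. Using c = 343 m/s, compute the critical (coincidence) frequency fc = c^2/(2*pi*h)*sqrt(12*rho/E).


12*rho/E = 12*2709/1.08e+11 = 3.01e-07
sqrt(12*rho/E) = sqrt(3.01e-07) = 0.000548635
c^2/(2*pi*h) = 343^2/(2*pi*0.0189) = 990710
fc = 990710 * 0.000548635 = 543.54 Hz


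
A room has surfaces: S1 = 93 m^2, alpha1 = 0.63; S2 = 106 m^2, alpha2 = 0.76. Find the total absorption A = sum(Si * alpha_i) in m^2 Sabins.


93 * 0.63 = 58.59
106 * 0.76 = 80.56
A_total = 58.59 + 80.56 = 139.15 m^2


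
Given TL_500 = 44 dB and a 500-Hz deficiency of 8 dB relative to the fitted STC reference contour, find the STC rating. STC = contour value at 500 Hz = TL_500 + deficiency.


By ASTM E413, STC = value of the fitted reference contour at 500 Hz.
Contour value at 500 Hz = TL_500 + deficiency = 44 + 8 = 52
STC = 52


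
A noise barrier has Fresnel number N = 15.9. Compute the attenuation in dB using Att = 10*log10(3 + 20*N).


3 + 20*N = 3 + 20*15.9 = 321
Att = 10*log10(321) = 25.065 dB


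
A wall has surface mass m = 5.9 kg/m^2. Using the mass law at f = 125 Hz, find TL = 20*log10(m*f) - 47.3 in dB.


m * f = 5.9 * 125 = 737.5
20*log10(737.5) = 57.3552 dB
TL = 57.3552 - 47.3 = 10.055 dB


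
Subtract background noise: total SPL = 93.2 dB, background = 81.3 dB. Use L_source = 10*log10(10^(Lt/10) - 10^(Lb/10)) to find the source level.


10^(93.2/10) = 2.0893e+09
10^(81.3/10) = 1.34896e+08
Difference = 2.0893e+09 - 1.34896e+08 = 1.9544e+09
L_source = 10*log10(1.9544e+09) = 92.91 dB


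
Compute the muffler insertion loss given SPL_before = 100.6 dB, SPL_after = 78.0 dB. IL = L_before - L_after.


Insertion loss = SPL without muffler - SPL with muffler
IL = 100.6 - 78.0 = 22.6 dB


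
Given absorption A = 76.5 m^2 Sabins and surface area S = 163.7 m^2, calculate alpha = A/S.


Absorption coefficient = absorbed power / incident power
alpha = A / S = 76.5 / 163.7 = 0.46732


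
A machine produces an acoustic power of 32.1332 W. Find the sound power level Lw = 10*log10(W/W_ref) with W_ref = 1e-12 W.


W / W_ref = 32.1332 / 1e-12 = 3.21332e+13
Lw = 10 * log10(3.21332e+13) = 135.07 dB


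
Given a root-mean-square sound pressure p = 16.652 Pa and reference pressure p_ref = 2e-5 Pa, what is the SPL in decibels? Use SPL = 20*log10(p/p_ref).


p / p_ref = 16.652 / 2e-5 = 832600
SPL = 20 * log10(832600) = 118.41 dB


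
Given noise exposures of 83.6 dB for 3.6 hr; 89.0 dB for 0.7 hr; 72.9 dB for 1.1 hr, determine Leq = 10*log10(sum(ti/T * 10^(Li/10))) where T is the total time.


T_total = 3.6 + 0.7 + 1.1 = 5.4 hr
(3.6/5.4) * 10^(83.6/10) = 1.52725e+08
(0.7/5.4) * 10^(89.0/10) = 1.02968e+08
(1.1/5.4) * 10^(72.9/10) = 3.97191e+06
Sum = 1.52725e+08 + 1.02968e+08 + 3.97191e+06 = 2.59665e+08
Leq = 10*log10(2.59665e+08) = 84.144 dB


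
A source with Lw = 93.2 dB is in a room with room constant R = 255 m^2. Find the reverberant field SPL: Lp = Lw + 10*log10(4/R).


4/R = 4/255 = 0.0156863
Lp = 93.2 + 10*log10(0.0156863) = 75.155 dB


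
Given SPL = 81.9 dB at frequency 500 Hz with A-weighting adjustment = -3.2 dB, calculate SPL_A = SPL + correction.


A-weighting table: 500 Hz -> -3.2 dB correction
SPL_A = SPL + correction = 81.9 + (-3.2) = 78.7 dBA


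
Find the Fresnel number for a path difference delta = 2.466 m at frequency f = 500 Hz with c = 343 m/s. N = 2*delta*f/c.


N = 2*delta*f/c = 2*delta/lambda, where lambda = c/f
lambda = 343 / 500 = 0.686 m
N = 2 * 2.466 / 0.686 = 7.1895


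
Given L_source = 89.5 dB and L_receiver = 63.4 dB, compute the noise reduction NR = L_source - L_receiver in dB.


NR = L_source - L_receiver (difference between source and receiving room levels)
NR = 89.5 - 63.4 = 26.1 dB


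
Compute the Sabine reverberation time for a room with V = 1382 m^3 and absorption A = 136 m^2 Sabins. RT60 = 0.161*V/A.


RT60 = 0.161 * 1382 / 136 = 1.636 s


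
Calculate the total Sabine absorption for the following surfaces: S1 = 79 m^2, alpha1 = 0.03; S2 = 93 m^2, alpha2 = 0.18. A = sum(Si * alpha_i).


79 * 0.03 = 2.37
93 * 0.18 = 16.74
A_total = 2.37 + 16.74 = 19.11 m^2


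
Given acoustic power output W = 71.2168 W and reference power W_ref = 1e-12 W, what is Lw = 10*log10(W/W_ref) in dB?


W / W_ref = 71.2168 / 1e-12 = 7.12168e+13
Lw = 10 * log10(7.12168e+13) = 138.53 dB


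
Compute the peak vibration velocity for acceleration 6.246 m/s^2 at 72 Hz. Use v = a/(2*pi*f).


omega = 2*pi*f = 2*pi*72 = 452.389 rad/s
v = a / omega = 6.246 / 452.389 = 0.013807 m/s


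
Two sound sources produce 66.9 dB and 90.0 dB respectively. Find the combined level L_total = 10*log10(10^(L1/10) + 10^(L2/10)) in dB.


10^(66.9/10) = 4.89779e+06
10^(90.0/10) = 1e+09
Sum = 4.89779e+06 + 1e+09 = 1.0049e+09
L_total = 10*log10(1.0049e+09) = 90.021 dB


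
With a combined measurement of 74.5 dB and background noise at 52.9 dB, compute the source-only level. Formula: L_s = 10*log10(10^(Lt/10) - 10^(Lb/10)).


10^(74.5/10) = 2.81838e+07
10^(52.9/10) = 194984
Difference = 2.81838e+07 - 194984 = 2.79888e+07
L_source = 10*log10(2.79888e+07) = 74.47 dB


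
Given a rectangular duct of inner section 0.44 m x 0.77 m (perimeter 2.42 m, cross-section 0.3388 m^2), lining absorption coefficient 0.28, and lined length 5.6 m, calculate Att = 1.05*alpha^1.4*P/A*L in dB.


alpha^1.4 = 0.28^1.4 = 0.168276
Attenuation rate = 1.05 * alpha^1.4 * P / A
= 1.05 * 0.168276 * 2.42 / 0.3388 = 1.26207 dB/m
Total Att = 1.26207 * 5.6 = 7.0676 dB


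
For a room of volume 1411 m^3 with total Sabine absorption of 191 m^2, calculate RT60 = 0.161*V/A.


RT60 = 0.161 * 1411 / 191 = 1.1894 s


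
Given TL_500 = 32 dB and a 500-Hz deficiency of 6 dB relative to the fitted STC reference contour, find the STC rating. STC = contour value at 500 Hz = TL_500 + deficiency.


By ASTM E413, STC = value of the fitted reference contour at 500 Hz.
Contour value at 500 Hz = TL_500 + deficiency = 32 + 6 = 38
STC = 38


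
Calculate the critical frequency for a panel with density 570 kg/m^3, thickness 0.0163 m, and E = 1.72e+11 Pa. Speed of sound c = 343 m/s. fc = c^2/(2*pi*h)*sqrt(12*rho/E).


12*rho/E = 12*570/1.72e+11 = 3.97674e-08
sqrt(12*rho/E) = sqrt(3.97674e-08) = 0.000199418
c^2/(2*pi*h) = 343^2/(2*pi*0.0163) = 1.14874e+06
fc = 1.14874e+06 * 0.000199418 = 229.08 Hz


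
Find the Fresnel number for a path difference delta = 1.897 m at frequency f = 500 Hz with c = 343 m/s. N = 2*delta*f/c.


N = 2*delta*f/c = 2*delta/lambda, where lambda = c/f
lambda = 343 / 500 = 0.686 m
N = 2 * 1.897 / 0.686 = 5.5306


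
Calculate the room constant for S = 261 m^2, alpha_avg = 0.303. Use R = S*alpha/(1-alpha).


R = 261 * 0.303 / (1 - 0.303) = 113.46 m^2


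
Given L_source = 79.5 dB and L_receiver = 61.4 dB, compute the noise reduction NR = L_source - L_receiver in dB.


NR = L_source - L_receiver (difference between source and receiving room levels)
NR = 79.5 - 61.4 = 18.1 dB


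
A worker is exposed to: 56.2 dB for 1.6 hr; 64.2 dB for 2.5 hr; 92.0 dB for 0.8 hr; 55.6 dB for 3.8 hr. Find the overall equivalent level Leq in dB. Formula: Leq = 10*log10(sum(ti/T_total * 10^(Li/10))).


T_total = 1.6 + 2.5 + 0.8 + 3.8 = 8.7 hr
(1.6/8.7) * 10^(56.2/10) = 76665.6
(2.5/8.7) * 10^(64.2/10) = 755824
(0.8/8.7) * 10^(92.0/10) = 1.45737e+08
(3.8/8.7) * 10^(55.6/10) = 158586
Sum = 76665.6 + 755824 + 1.45737e+08 + 158586 = 1.46728e+08
Leq = 10*log10(1.46728e+08) = 81.665 dB


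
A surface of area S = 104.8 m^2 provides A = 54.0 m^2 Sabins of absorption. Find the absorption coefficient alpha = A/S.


Absorption coefficient = absorbed power / incident power
alpha = A / S = 54.0 / 104.8 = 0.51527


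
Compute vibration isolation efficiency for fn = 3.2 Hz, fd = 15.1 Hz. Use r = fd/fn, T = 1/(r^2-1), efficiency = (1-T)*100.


r = 15.1 / 3.2 = 4.71875
r^2 - 1 = 4.71875^2 - 1 = 21.2666
T = 1/21.2666 = 0.0470221
Efficiency = (1 - 0.0470221)*100 = 95.298 %


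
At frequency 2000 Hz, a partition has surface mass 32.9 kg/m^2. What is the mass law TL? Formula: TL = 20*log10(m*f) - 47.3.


m * f = 32.9 * 2000 = 65800
20*log10(65800) = 96.3645 dB
TL = 96.3645 - 47.3 = 49.065 dB


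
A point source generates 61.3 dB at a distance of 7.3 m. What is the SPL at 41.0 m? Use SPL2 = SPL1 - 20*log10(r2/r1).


r2/r1 = 41.0/7.3 = 5.61644
Correction = 20*log10(5.61644) = 14.9892 dB
SPL2 = 61.3 - 14.9892 = 46.311 dB


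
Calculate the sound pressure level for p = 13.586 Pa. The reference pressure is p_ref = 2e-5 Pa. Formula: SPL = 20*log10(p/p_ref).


p / p_ref = 13.586 / 2e-5 = 679300
SPL = 20 * log10(679300) = 116.64 dB


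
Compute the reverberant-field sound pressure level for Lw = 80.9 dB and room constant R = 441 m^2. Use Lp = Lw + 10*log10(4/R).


4/R = 4/441 = 0.00907029
Lp = 80.9 + 10*log10(0.00907029) = 60.476 dB


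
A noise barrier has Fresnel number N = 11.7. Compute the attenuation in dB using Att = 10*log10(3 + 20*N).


3 + 20*N = 3 + 20*11.7 = 237
Att = 10*log10(237) = 23.747 dB


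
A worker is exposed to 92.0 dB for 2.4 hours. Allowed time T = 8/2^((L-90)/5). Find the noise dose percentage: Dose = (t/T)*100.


T_allowed = 8 / 2^((92.0 - 90)/5) = 6.06287 hr
Dose = 2.4 / 6.06287 * 100 = 39.585 %


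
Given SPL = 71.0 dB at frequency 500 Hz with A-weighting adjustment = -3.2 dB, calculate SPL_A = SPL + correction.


A-weighting table: 500 Hz -> -3.2 dB correction
SPL_A = SPL + correction = 71.0 + (-3.2) = 67.8 dBA


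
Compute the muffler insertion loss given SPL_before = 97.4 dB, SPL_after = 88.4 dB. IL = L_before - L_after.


Insertion loss = SPL without muffler - SPL with muffler
IL = 97.4 - 88.4 = 9 dB


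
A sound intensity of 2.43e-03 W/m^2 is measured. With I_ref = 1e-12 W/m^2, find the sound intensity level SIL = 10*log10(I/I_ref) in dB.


I / I_ref = 2.43e-03 / 1e-12 = 2.43e+09
SIL = 10 * log10(2.43e+09) = 93.856 dB


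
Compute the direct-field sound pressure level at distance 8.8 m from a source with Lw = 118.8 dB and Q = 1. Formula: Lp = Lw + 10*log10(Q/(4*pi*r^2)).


4*pi*r^2 = 4*pi*8.8^2 = 973.14 m^2
Q / (4*pi*r^2) = 1 / 973.14 = 0.0010276
Lp = 118.8 + 10*log10(0.0010276) = 88.918 dB


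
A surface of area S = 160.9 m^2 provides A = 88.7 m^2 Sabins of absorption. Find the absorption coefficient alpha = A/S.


Absorption coefficient = absorbed power / incident power
alpha = A / S = 88.7 / 160.9 = 0.55127


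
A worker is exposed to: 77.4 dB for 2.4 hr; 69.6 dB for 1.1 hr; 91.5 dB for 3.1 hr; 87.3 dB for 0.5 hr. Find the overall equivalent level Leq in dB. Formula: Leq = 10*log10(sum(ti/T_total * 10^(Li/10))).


T_total = 2.4 + 1.1 + 3.1 + 0.5 = 7.1 hr
(2.4/7.1) * 10^(77.4/10) = 1.8576e+07
(1.1/7.1) * 10^(69.6/10) = 1.41297e+06
(3.1/7.1) * 10^(91.5/10) = 6.16742e+08
(0.5/7.1) * 10^(87.3/10) = 3.78191e+07
Sum = 1.8576e+07 + 1.41297e+06 + 6.16742e+08 + 3.78191e+07 = 6.7455e+08
Leq = 10*log10(6.7455e+08) = 88.29 dB


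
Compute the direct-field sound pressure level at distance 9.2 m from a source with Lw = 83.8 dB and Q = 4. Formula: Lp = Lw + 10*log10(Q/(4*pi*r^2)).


4*pi*r^2 = 4*pi*9.2^2 = 1063.62 m^2
Q / (4*pi*r^2) = 4 / 1063.62 = 0.00376074
Lp = 83.8 + 10*log10(0.00376074) = 59.553 dB


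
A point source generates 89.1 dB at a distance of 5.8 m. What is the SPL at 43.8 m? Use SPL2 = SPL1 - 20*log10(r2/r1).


r2/r1 = 43.8/5.8 = 7.55172
Correction = 20*log10(7.55172) = 17.5609 dB
SPL2 = 89.1 - 17.5609 = 71.539 dB


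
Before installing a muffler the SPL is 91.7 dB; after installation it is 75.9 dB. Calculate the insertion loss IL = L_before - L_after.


Insertion loss = SPL without muffler - SPL with muffler
IL = 91.7 - 75.9 = 15.8 dB


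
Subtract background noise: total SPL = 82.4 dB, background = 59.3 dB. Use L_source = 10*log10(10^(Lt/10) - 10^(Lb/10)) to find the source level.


10^(82.4/10) = 1.7378e+08
10^(59.3/10) = 851138
Difference = 1.7378e+08 - 851138 = 1.72929e+08
L_source = 10*log10(1.72929e+08) = 82.379 dB


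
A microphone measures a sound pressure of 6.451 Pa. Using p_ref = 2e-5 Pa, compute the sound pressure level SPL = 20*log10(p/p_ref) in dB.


p / p_ref = 6.451 / 2e-5 = 322550
SPL = 20 * log10(322550) = 110.17 dB


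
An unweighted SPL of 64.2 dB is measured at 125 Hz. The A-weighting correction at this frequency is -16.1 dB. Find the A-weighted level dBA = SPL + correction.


A-weighting table: 125 Hz -> -16.1 dB correction
SPL_A = SPL + correction = 64.2 + (-16.1) = 48.1 dBA


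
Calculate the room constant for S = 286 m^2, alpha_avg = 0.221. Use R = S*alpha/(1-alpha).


R = 286 * 0.221 / (1 - 0.221) = 81.137 m^2


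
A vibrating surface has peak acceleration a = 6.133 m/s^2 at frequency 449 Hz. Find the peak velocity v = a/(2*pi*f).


omega = 2*pi*f = 2*pi*449 = 2821.15 rad/s
v = a / omega = 6.133 / 2821.15 = 0.0021739 m/s


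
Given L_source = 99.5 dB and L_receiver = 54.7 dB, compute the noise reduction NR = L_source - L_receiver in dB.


NR = L_source - L_receiver (difference between source and receiving room levels)
NR = 99.5 - 54.7 = 44.8 dB


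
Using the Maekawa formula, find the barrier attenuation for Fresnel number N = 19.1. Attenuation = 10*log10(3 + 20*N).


3 + 20*N = 3 + 20*19.1 = 385
Att = 10*log10(385) = 25.855 dB


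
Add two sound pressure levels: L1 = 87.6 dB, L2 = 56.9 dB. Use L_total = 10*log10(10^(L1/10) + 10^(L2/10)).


10^(87.6/10) = 5.7544e+08
10^(56.9/10) = 489779
Sum = 5.7544e+08 + 489779 = 5.7593e+08
L_total = 10*log10(5.7593e+08) = 87.604 dB


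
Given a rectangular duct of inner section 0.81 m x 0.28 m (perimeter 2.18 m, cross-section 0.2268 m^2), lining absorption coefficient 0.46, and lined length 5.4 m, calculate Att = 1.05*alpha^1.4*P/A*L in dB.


alpha^1.4 = 0.46^1.4 = 0.337179
Attenuation rate = 1.05 * alpha^1.4 * P / A
= 1.05 * 0.337179 * 2.18 / 0.2268 = 3.40301 dB/m
Total Att = 3.40301 * 5.4 = 18.376 dB


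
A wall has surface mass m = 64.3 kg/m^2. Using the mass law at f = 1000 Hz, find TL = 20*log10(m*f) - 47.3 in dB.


m * f = 64.3 * 1000 = 64300
20*log10(64300) = 96.1642 dB
TL = 96.1642 - 47.3 = 48.864 dB


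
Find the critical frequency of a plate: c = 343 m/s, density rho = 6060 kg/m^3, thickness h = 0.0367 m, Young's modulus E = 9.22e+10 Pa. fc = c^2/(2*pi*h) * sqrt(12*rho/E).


12*rho/E = 12*6060/9.22e+10 = 7.8872e-07
sqrt(12*rho/E) = sqrt(7.8872e-07) = 0.000888099
c^2/(2*pi*h) = 343^2/(2*pi*0.0367) = 510202
fc = 510202 * 0.000888099 = 453.11 Hz


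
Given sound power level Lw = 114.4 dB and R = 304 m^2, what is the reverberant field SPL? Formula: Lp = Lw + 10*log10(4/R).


4/R = 4/304 = 0.0131579
Lp = 114.4 + 10*log10(0.0131579) = 95.592 dB


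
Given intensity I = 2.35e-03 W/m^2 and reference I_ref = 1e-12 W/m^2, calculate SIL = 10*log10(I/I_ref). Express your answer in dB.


I / I_ref = 2.35e-03 / 1e-12 = 2.35e+09
SIL = 10 * log10(2.35e+09) = 93.711 dB


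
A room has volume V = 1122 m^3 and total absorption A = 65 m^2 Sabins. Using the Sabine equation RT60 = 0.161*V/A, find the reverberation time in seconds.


RT60 = 0.161 * 1122 / 65 = 2.7791 s


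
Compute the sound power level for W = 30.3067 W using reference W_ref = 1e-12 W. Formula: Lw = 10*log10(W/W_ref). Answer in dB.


W / W_ref = 30.3067 / 1e-12 = 3.03067e+13
Lw = 10 * log10(3.03067e+13) = 134.82 dB


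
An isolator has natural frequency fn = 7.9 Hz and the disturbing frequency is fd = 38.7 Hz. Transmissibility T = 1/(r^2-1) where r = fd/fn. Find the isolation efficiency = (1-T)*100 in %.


r = 38.7 / 7.9 = 4.89873
r^2 - 1 = 4.89873^2 - 1 = 22.9976
T = 1/22.9976 = 0.0434828
Efficiency = (1 - 0.0434828)*100 = 95.652 %


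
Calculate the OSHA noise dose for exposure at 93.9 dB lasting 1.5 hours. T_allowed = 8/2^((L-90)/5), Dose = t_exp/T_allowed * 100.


T_allowed = 8 / 2^((93.9 - 90)/5) = 4.65893 hr
Dose = 1.5 / 4.65893 * 100 = 32.196 %


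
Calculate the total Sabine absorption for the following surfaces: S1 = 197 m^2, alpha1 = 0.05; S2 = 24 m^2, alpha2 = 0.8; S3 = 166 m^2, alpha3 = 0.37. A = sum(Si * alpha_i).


197 * 0.05 = 9.85
24 * 0.8 = 19.2
166 * 0.37 = 61.42
A_total = 9.85 + 19.2 + 61.42 = 90.47 m^2


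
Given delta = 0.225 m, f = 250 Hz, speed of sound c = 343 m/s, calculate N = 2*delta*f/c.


N = 2*delta*f/c = 2*delta/lambda, where lambda = c/f
lambda = 343 / 250 = 1.372 m
N = 2 * 0.225 / 1.372 = 0.32799


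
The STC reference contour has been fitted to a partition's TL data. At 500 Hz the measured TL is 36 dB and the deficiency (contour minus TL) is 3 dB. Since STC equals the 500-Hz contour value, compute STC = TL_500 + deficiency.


By ASTM E413, STC = value of the fitted reference contour at 500 Hz.
Contour value at 500 Hz = TL_500 + deficiency = 36 + 3 = 39
STC = 39


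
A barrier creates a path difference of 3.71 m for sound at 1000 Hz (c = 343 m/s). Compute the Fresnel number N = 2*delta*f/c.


N = 2*delta*f/c = 2*delta/lambda, where lambda = c/f
lambda = 343 / 1000 = 0.343 m
N = 2 * 3.71 / 0.343 = 21.633


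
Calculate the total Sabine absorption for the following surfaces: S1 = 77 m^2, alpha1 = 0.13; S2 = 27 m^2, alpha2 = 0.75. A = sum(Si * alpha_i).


77 * 0.13 = 10.01
27 * 0.75 = 20.25
A_total = 10.01 + 20.25 = 30.26 m^2


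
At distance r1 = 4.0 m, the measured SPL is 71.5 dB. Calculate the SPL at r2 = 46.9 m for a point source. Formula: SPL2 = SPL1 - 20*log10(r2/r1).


r2/r1 = 46.9/4.0 = 11.725
Correction = 20*log10(11.725) = 21.3823 dB
SPL2 = 71.5 - 21.3823 = 50.118 dB


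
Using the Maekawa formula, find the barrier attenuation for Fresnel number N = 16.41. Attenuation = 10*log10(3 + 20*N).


3 + 20*N = 3 + 20*16.41 = 331.2
Att = 10*log10(331.2) = 25.201 dB


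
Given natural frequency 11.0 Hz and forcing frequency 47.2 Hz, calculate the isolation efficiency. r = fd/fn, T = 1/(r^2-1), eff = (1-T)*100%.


r = 47.2 / 11.0 = 4.29091
r^2 - 1 = 4.29091^2 - 1 = 17.4119
T = 1/17.4119 = 0.057432
Efficiency = (1 - 0.057432)*100 = 94.257 %


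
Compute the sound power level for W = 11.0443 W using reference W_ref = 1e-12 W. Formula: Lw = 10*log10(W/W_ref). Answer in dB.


W / W_ref = 11.0443 / 1e-12 = 1.10443e+13
Lw = 10 * log10(1.10443e+13) = 130.43 dB


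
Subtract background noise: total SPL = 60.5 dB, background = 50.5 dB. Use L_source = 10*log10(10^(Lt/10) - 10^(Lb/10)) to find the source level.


10^(60.5/10) = 1.12202e+06
10^(50.5/10) = 112202
Difference = 1.12202e+06 - 112202 = 1.00982e+06
L_source = 10*log10(1.00982e+06) = 60.042 dB


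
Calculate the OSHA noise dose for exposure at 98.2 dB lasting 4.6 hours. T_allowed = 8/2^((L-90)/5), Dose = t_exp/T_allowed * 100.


T_allowed = 8 / 2^((98.2 - 90)/5) = 2.56685 hr
Dose = 4.6 / 2.56685 * 100 = 179.21 %


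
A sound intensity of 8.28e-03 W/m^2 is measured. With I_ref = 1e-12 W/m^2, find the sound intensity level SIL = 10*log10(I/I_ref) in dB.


I / I_ref = 8.28e-03 / 1e-12 = 8.28e+09
SIL = 10 * log10(8.28e+09) = 99.18 dB


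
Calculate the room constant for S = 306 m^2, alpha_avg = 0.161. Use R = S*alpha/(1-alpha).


R = 306 * 0.161 / (1 - 0.161) = 58.72 m^2


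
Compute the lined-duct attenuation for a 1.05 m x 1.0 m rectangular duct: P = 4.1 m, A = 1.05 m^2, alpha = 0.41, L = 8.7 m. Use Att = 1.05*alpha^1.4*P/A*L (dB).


alpha^1.4 = 0.41^1.4 = 0.28701
Attenuation rate = 1.05 * alpha^1.4 * P / A
= 1.05 * 0.28701 * 4.1 / 1.05 = 1.17674 dB/m
Total Att = 1.17674 * 8.7 = 10.238 dB


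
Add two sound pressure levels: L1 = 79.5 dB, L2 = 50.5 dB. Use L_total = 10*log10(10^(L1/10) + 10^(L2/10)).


10^(79.5/10) = 8.91251e+07
10^(50.5/10) = 112202
Sum = 8.91251e+07 + 112202 = 8.92373e+07
L_total = 10*log10(8.92373e+07) = 79.505 dB


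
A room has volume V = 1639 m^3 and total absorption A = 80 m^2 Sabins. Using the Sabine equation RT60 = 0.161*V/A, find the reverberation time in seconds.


RT60 = 0.161 * 1639 / 80 = 3.2985 s


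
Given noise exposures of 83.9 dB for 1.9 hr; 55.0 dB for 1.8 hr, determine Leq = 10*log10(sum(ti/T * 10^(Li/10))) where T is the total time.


T_total = 1.9 + 1.8 = 3.7 hr
(1.9/3.7) * 10^(83.9/10) = 1.26053e+08
(1.8/3.7) * 10^(55.0/10) = 153841
Sum = 1.26053e+08 + 153841 = 1.26207e+08
Leq = 10*log10(1.26207e+08) = 81.011 dB


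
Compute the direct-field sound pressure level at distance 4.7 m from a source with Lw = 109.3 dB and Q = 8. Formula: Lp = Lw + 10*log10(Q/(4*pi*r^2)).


4*pi*r^2 = 4*pi*4.7^2 = 277.591 m^2
Q / (4*pi*r^2) = 8 / 277.591 = 0.0288194
Lp = 109.3 + 10*log10(0.0288194) = 93.897 dB


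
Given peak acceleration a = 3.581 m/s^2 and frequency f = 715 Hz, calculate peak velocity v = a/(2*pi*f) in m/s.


omega = 2*pi*f = 2*pi*715 = 4492.48 rad/s
v = a / omega = 3.581 / 4492.48 = 0.00079711 m/s


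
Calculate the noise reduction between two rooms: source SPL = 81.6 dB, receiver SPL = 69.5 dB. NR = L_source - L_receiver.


NR = L_source - L_receiver (difference between source and receiving room levels)
NR = 81.6 - 69.5 = 12.1 dB


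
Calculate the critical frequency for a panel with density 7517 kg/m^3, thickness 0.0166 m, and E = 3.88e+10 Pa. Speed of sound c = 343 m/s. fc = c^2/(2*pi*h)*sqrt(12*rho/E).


12*rho/E = 12*7517/3.88e+10 = 2.32485e-06
sqrt(12*rho/E) = sqrt(2.32485e-06) = 0.00152475
c^2/(2*pi*h) = 343^2/(2*pi*0.0166) = 1.12798e+06
fc = 1.12798e+06 * 0.00152475 = 1719.9 Hz


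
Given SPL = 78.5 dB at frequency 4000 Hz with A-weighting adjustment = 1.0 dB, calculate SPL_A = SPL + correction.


A-weighting table: 4000 Hz -> 1.0 dB correction
SPL_A = SPL + correction = 78.5 + (1.0) = 79.5 dBA


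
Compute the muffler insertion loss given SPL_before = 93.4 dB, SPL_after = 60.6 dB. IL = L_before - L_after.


Insertion loss = SPL without muffler - SPL with muffler
IL = 93.4 - 60.6 = 32.8 dB


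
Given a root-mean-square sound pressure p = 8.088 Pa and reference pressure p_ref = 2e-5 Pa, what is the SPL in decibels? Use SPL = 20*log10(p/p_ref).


p / p_ref = 8.088 / 2e-5 = 404400
SPL = 20 * log10(404400) = 112.14 dB


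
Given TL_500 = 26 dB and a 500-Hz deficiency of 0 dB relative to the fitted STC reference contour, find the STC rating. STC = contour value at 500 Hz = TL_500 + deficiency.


By ASTM E413, STC = value of the fitted reference contour at 500 Hz.
Contour value at 500 Hz = TL_500 + deficiency = 26 + 0 = 26
STC = 26


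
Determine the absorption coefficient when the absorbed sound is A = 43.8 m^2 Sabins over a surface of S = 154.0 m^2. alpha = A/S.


Absorption coefficient = absorbed power / incident power
alpha = A / S = 43.8 / 154.0 = 0.28442


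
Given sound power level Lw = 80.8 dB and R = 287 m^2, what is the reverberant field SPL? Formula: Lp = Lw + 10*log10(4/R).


4/R = 4/287 = 0.0139373
Lp = 80.8 + 10*log10(0.0139373) = 62.242 dB


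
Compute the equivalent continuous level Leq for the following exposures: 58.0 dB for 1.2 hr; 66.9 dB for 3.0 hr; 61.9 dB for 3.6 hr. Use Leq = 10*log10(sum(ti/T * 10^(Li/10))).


T_total = 1.2 + 3.0 + 3.6 = 7.8 hr
(1.2/7.8) * 10^(58.0/10) = 97070.4
(3.0/7.8) * 10^(66.9/10) = 1.88376e+06
(3.6/7.8) * 10^(61.9/10) = 714838
Sum = 97070.4 + 1.88376e+06 + 714838 = 2.69567e+06
Leq = 10*log10(2.69567e+06) = 64.307 dB


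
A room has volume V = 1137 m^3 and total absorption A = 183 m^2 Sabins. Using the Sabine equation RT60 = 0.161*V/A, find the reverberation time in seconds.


RT60 = 0.161 * 1137 / 183 = 1.0003 s


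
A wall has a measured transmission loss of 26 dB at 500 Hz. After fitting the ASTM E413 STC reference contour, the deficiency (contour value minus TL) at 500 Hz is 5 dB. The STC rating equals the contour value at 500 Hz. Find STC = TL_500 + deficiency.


By ASTM E413, STC = value of the fitted reference contour at 500 Hz.
Contour value at 500 Hz = TL_500 + deficiency = 26 + 5 = 31
STC = 31


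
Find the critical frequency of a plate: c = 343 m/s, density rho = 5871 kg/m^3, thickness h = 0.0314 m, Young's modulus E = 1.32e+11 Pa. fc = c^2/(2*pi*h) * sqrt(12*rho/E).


12*rho/E = 12*5871/1.32e+11 = 5.33727e-07
sqrt(12*rho/E) = sqrt(5.33727e-07) = 0.000730566
c^2/(2*pi*h) = 343^2/(2*pi*0.0314) = 596319
fc = 596319 * 0.000730566 = 435.65 Hz


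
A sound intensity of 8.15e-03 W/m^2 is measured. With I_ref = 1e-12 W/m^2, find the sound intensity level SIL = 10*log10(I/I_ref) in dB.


I / I_ref = 8.15e-03 / 1e-12 = 8.15e+09
SIL = 10 * log10(8.15e+09) = 99.112 dB


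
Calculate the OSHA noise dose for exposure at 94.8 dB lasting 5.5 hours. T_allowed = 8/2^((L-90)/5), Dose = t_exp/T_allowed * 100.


T_allowed = 8 / 2^((94.8 - 90)/5) = 4.11246 hr
Dose = 5.5 / 4.11246 * 100 = 133.74 %


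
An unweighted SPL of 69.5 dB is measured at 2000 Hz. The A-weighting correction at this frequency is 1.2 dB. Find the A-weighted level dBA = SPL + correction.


A-weighting table: 2000 Hz -> 1.2 dB correction
SPL_A = SPL + correction = 69.5 + (1.2) = 70.7 dBA


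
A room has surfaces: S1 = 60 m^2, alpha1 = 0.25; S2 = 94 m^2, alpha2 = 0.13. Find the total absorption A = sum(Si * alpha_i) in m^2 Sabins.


60 * 0.25 = 15
94 * 0.13 = 12.22
A_total = 15 + 12.22 = 27.22 m^2


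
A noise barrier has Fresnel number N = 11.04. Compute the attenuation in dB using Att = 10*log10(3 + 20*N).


3 + 20*N = 3 + 20*11.04 = 223.8
Att = 10*log10(223.8) = 23.499 dB


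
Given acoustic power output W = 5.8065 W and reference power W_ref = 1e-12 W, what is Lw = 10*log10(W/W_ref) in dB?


W / W_ref = 5.8065 / 1e-12 = 5.8065e+12
Lw = 10 * log10(5.8065e+12) = 127.64 dB


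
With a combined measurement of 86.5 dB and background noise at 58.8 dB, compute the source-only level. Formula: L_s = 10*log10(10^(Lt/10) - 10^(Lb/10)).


10^(86.5/10) = 4.46684e+08
10^(58.8/10) = 758578
Difference = 4.46684e+08 - 758578 = 4.45925e+08
L_source = 10*log10(4.45925e+08) = 86.493 dB


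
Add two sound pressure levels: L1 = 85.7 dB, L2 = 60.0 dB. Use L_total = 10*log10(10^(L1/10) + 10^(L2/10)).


10^(85.7/10) = 3.71535e+08
10^(60.0/10) = 1e+06
Sum = 3.71535e+08 + 1e+06 = 3.72535e+08
L_total = 10*log10(3.72535e+08) = 85.712 dB


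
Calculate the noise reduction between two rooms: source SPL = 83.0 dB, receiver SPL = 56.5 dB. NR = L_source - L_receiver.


NR = L_source - L_receiver (difference between source and receiving room levels)
NR = 83.0 - 56.5 = 26.5 dB


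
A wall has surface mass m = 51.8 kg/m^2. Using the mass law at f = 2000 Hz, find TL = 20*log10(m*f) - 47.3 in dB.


m * f = 51.8 * 2000 = 103600
20*log10(103600) = 100.307 dB
TL = 100.307 - 47.3 = 53.007 dB


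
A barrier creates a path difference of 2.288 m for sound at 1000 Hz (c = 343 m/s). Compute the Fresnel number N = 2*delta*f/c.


N = 2*delta*f/c = 2*delta/lambda, where lambda = c/f
lambda = 343 / 1000 = 0.343 m
N = 2 * 2.288 / 0.343 = 13.341


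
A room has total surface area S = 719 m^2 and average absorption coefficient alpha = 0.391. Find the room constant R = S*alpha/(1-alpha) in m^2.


R = 719 * 0.391 / (1 - 0.391) = 461.62 m^2


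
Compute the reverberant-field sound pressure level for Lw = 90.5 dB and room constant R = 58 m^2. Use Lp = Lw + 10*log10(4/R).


4/R = 4/58 = 0.0689655
Lp = 90.5 + 10*log10(0.0689655) = 78.886 dB


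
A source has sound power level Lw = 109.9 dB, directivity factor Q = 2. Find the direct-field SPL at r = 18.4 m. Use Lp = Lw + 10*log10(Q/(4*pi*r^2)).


4*pi*r^2 = 4*pi*18.4^2 = 4254.47 m^2
Q / (4*pi*r^2) = 2 / 4254.47 = 0.000470094
Lp = 109.9 + 10*log10(0.000470094) = 76.622 dB


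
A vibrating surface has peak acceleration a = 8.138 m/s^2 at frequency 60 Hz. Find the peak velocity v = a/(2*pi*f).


omega = 2*pi*f = 2*pi*60 = 376.991 rad/s
v = a / omega = 8.138 / 376.991 = 0.021587 m/s


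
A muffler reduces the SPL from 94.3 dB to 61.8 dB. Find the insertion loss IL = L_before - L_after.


Insertion loss = SPL without muffler - SPL with muffler
IL = 94.3 - 61.8 = 32.5 dB


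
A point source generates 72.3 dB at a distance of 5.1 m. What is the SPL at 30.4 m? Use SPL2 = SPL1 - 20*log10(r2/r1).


r2/r1 = 30.4/5.1 = 5.96078
Correction = 20*log10(5.96078) = 15.5061 dB
SPL2 = 72.3 - 15.5061 = 56.794 dB


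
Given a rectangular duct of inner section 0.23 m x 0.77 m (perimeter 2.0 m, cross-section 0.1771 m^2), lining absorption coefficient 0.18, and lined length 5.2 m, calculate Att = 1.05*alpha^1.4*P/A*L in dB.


alpha^1.4 = 0.18^1.4 = 0.0906529
Attenuation rate = 1.05 * alpha^1.4 * P / A
= 1.05 * 0.0906529 * 2.0 / 0.1771 = 1.07494 dB/m
Total Att = 1.07494 * 5.2 = 5.5897 dB


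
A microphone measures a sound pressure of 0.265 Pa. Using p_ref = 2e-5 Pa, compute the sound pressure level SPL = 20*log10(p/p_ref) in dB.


p / p_ref = 0.265 / 2e-5 = 13250
SPL = 20 * log10(13250) = 82.444 dB


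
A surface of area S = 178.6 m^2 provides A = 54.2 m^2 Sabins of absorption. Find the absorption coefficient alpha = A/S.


Absorption coefficient = absorbed power / incident power
alpha = A / S = 54.2 / 178.6 = 0.30347


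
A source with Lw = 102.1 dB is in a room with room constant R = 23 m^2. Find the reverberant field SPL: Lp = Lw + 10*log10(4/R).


4/R = 4/23 = 0.173913
Lp = 102.1 + 10*log10(0.173913) = 94.503 dB


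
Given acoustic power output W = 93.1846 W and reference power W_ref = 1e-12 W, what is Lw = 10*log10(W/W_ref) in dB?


W / W_ref = 93.1846 / 1e-12 = 9.31846e+13
Lw = 10 * log10(9.31846e+13) = 139.69 dB


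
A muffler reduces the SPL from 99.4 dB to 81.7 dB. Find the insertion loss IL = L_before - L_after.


Insertion loss = SPL without muffler - SPL with muffler
IL = 99.4 - 81.7 = 17.7 dB


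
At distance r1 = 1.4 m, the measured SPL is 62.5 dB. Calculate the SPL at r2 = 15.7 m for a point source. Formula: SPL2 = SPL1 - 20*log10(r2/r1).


r2/r1 = 15.7/1.4 = 11.2143
Correction = 20*log10(11.2143) = 20.9954 dB
SPL2 = 62.5 - 20.9954 = 41.505 dB


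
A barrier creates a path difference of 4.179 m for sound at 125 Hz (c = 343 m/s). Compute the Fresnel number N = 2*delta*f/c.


N = 2*delta*f/c = 2*delta/lambda, where lambda = c/f
lambda = 343 / 125 = 2.744 m
N = 2 * 4.179 / 2.744 = 3.0459


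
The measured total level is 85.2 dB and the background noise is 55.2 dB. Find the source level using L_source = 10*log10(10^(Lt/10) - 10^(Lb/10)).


10^(85.2/10) = 3.31131e+08
10^(55.2/10) = 331131
Difference = 3.31131e+08 - 331131 = 3.308e+08
L_source = 10*log10(3.308e+08) = 85.196 dB


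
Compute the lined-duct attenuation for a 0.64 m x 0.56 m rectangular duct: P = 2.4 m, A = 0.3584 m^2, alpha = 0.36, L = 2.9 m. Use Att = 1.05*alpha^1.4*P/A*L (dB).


alpha^1.4 = 0.36^1.4 = 0.239234
Attenuation rate = 1.05 * alpha^1.4 * P / A
= 1.05 * 0.239234 * 2.4 / 0.3584 = 1.68211 dB/m
Total Att = 1.68211 * 2.9 = 4.8781 dB


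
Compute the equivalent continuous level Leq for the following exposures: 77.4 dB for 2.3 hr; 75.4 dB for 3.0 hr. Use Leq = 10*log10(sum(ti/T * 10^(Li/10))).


T_total = 2.3 + 3.0 = 5.3 hr
(2.3/5.3) * 10^(77.4/10) = 2.3848e+07
(3.0/5.3) * 10^(75.4/10) = 1.96266e+07
Sum = 2.3848e+07 + 1.96266e+07 = 4.34746e+07
Leq = 10*log10(4.34746e+07) = 76.382 dB


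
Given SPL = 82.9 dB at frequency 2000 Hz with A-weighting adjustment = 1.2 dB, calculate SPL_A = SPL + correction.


A-weighting table: 2000 Hz -> 1.2 dB correction
SPL_A = SPL + correction = 82.9 + (1.2) = 84.1 dBA


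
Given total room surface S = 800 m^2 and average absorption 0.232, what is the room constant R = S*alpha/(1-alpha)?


R = 800 * 0.232 / (1 - 0.232) = 241.67 m^2


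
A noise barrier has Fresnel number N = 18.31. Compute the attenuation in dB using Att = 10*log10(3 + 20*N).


3 + 20*N = 3 + 20*18.31 = 369.2
Att = 10*log10(369.2) = 25.673 dB


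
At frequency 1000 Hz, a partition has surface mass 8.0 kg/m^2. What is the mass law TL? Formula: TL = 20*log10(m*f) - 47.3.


m * f = 8.0 * 1000 = 8000
20*log10(8000) = 78.0618 dB
TL = 78.0618 - 47.3 = 30.762 dB


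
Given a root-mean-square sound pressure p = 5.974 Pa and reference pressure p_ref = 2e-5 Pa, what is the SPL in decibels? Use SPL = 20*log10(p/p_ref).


p / p_ref = 5.974 / 2e-5 = 298700
SPL = 20 * log10(298700) = 109.5 dB


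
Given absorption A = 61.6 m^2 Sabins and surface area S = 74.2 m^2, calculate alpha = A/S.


Absorption coefficient = absorbed power / incident power
alpha = A / S = 61.6 / 74.2 = 0.83019


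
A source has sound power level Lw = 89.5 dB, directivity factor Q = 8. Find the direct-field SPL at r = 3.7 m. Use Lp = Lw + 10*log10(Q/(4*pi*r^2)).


4*pi*r^2 = 4*pi*3.7^2 = 172.034 m^2
Q / (4*pi*r^2) = 8 / 172.034 = 0.0465024
Lp = 89.5 + 10*log10(0.0465024) = 76.175 dB


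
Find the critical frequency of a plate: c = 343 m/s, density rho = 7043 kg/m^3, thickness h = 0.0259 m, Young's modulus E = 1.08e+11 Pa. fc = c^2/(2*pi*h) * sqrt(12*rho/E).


12*rho/E = 12*7043/1.08e+11 = 7.82556e-07
sqrt(12*rho/E) = sqrt(7.82556e-07) = 0.000884622
c^2/(2*pi*h) = 343^2/(2*pi*0.0259) = 722951
fc = 722951 * 0.000884622 = 639.54 Hz


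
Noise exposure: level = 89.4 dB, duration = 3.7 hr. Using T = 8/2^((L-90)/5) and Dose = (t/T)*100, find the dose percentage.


T_allowed = 8 / 2^((89.4 - 90)/5) = 8.69388 hr
Dose = 3.7 / 8.69388 * 100 = 42.559 %
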